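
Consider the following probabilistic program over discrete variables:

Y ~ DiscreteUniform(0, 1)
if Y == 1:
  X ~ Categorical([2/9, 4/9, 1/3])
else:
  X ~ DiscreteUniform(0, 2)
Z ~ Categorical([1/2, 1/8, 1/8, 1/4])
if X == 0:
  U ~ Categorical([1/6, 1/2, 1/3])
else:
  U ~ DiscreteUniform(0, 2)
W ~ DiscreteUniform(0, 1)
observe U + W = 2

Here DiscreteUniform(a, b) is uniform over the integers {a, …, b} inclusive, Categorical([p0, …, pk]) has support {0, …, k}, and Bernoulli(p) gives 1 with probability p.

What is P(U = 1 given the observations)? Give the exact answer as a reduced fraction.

Enumerate traces; 48 have nonzero weight after conditioning:
  (Y=0, X=0, Z=0, U=1, W=1) weight 1/48
  (Y=0, X=0, Z=0, U=2, W=0) weight 1/72
  (Y=0, X=0, Z=1, U=1, W=1) weight 1/192
  (Y=0, X=0, Z=1, U=2, W=0) weight 1/288
  (Y=0, X=0, Z=2, U=1, W=1) weight 1/192
  (Y=0, X=0, Z=2, U=2, W=0) weight 1/288
  (Y=0, X=0, Z=3, U=1, W=1) weight 1/96
  (Y=0, X=0, Z=3, U=2, W=0) weight 1/144
  … 40 more
Group by U:
  weight(U=1) = 41/216
  weight(U=2) = 1/6
Total weight = 41/216 + 1/6 = 77/216
P(U=1 | obs) = 41/216 / 77/216 = 41/77
P(U=2 | obs) = 1/6 / 77/216 = 36/77

P(U = 1 | obs) = 41/77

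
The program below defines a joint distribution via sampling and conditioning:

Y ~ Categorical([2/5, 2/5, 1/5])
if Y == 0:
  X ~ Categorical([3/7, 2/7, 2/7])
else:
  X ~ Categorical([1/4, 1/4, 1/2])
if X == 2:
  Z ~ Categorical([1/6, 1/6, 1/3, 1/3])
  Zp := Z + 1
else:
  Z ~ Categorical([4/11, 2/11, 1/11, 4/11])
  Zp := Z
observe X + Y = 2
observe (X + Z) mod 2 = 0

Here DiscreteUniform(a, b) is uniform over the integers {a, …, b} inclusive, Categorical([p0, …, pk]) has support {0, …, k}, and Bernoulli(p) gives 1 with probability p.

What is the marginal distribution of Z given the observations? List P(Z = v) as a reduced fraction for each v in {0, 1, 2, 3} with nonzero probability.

Enumerate traces; 6 have nonzero weight after conditioning:
  (Y=0, X=2, Z=0) weight 2/105
  (Y=0, X=2, Z=2) weight 4/105
  (Y=1, X=1, Z=1) weight 1/55
  (Y=1, X=1, Z=3) weight 2/55
  (Y=2, X=0, Z=0) weight 1/55
  (Y=2, X=0, Z=2) weight 1/220
Group by Z:
  weight(Z=0) = 43/1155
  weight(Z=1) = 1/55
  weight(Z=2) = 197/4620
  weight(Z=3) = 2/55
Total weight = 43/1155 + 1/55 + 197/4620 + 2/55 = 207/1540
P(Z=0 | obs) = 43/1155 / 207/1540 = 172/621
P(Z=1 | obs) = 1/55 / 207/1540 = 28/207
P(Z=2 | obs) = 197/4620 / 207/1540 = 197/621
P(Z=3 | obs) = 2/55 / 207/1540 = 56/207

P(Z=0) = 172/621, P(Z=1) = 28/207, P(Z=2) = 197/621, P(Z=3) = 56/207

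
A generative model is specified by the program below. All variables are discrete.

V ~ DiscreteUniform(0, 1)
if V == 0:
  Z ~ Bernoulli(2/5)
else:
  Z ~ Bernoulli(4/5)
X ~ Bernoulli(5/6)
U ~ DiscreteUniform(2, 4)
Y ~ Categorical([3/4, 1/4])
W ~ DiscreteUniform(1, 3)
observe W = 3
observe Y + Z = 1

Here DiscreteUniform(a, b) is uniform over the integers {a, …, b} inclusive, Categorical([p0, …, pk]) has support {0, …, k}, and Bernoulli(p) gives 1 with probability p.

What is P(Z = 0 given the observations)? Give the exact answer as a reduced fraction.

Enumerate traces; 24 have nonzero weight after conditioning:
  (V=0, Z=0, X=0, U=2, Y=1, W=3) weight 1/720
  (V=0, Z=0, X=0, U=3, Y=1, W=3) weight 1/720
  (V=0, Z=0, X=0, U=4, Y=1, W=3) weight 1/720
  (V=0, Z=0, X=1, U=2, Y=1, W=3) weight 1/144
  (V=0, Z=0, X=1, U=3, Y=1, W=3) weight 1/144
  (V=0, Z=0, X=1, U=4, Y=1, W=3) weight 1/144
  (V=0, Z=1, X=0, U=2, Y=0, W=3) weight 1/360
  (V=0, Z=1, X=0, U=3, Y=0, W=3) weight 1/360
  … 16 more
Group by Z:
  weight(Z=0) = 1/30
  weight(Z=1) = 3/20
Total weight = 1/30 + 3/20 = 11/60
P(Z=0 | obs) = 1/30 / 11/60 = 2/11
P(Z=1 | obs) = 3/20 / 11/60 = 9/11

P(Z = 0 | obs) = 2/11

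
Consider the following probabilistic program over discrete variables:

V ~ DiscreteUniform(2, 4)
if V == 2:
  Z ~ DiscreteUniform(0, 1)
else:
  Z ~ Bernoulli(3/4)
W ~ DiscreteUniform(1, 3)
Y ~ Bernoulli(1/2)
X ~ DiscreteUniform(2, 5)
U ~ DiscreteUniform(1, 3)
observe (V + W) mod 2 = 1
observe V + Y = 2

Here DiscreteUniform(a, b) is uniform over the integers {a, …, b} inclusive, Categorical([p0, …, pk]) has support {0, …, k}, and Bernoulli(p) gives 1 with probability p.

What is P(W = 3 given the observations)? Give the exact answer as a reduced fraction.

P(W = 3 | obs) = 1/2

Enumerate traces; 48 have nonzero weight after conditioning:
  (V=2, Z=0, W=1, Y=0, X=2, U=1) weight 1/432
  (V=2, Z=0, W=1, Y=0, X=2, U=2) weight 1/432
  (V=2, Z=0, W=1, Y=0, X=2, U=3) weight 1/432
  (V=2, Z=0, W=1, Y=0, X=3, U=1) weight 1/432
  (V=2, Z=0, W=1, Y=0, X=3, U=2) weight 1/432
  (V=2, Z=0, W=1, Y=0, X=3, U=3) weight 1/432
  (V=2, Z=0, W=1, Y=0, X=4, U=1) weight 1/432
  (V=2, Z=0, W=1, Y=0, X=4, U=2) weight 1/432
  (V=2, Z=0, W=3, Y=0, X=2, U=1) weight 1/432
  … 39 more
Group by W:
  weight(W=1) = 1/18
  weight(W=3) = 1/18
Total weight = 1/18 + 1/18 = 1/9
P(W=1 | obs) = 1/18 / 1/9 = 1/2
P(W=3 | obs) = 1/18 / 1/9 = 1/2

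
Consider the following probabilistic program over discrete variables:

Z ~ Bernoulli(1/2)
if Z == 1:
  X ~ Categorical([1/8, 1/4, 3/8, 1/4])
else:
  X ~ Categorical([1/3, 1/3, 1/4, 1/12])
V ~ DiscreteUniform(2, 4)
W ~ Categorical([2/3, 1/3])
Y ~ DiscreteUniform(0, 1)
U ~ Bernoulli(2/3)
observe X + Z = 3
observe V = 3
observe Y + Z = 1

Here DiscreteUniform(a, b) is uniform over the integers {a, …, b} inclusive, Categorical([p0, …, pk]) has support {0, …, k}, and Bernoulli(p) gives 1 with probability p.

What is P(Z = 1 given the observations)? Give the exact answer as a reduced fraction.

Enumerate traces; 8 have nonzero weight after conditioning:
  (Z=0, X=3, V=3, W=0, Y=1, U=0) weight 1/648
  (Z=0, X=3, V=3, W=0, Y=1, U=1) weight 1/324
  (Z=0, X=3, V=3, W=1, Y=1, U=0) weight 1/1296
  (Z=0, X=3, V=3, W=1, Y=1, U=1) weight 1/648
  (Z=1, X=2, V=3, W=0, Y=0, U=0) weight 1/144
  (Z=1, X=2, V=3, W=0, Y=0, U=1) weight 1/72
  (Z=1, X=2, V=3, W=1, Y=0, U=0) weight 1/288
  (Z=1, X=2, V=3, W=1, Y=0, U=1) weight 1/144
Group by Z:
  weight(Z=0) = 1/144
  weight(Z=1) = 1/32
Total weight = 1/144 + 1/32 = 11/288
P(Z=0 | obs) = 1/144 / 11/288 = 2/11
P(Z=1 | obs) = 1/32 / 11/288 = 9/11

P(Z = 1 | obs) = 9/11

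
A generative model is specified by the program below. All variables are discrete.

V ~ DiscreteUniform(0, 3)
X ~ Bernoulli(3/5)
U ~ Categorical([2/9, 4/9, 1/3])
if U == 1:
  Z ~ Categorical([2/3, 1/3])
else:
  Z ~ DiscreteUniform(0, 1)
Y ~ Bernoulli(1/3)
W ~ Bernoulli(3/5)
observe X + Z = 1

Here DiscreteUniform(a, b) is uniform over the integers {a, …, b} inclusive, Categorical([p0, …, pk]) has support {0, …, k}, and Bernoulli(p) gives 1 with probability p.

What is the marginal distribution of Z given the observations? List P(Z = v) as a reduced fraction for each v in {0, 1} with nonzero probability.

Enumerate traces; 96 have nonzero weight after conditioning:
  (V=0, X=0, U=0, Z=1, Y=0, W=0) weight 2/675
  (V=0, X=0, U=0, Z=1, Y=0, W=1) weight 1/225
  (V=0, X=0, U=0, Z=1, Y=1, W=0) weight 1/675
  (V=0, X=0, U=0, Z=1, Y=1, W=1) weight 1/450
  (V=0, X=0, U=1, Z=1, Y=0, W=0) weight 8/2025
  (V=0, X=0, U=1, Z=1, Y=0, W=1) weight 4/675
  (V=0, X=0, U=1, Z=1, Y=1, W=0) weight 4/2025
  (V=0, X=0, U=1, Z=1, Y=1, W=1) weight 2/675
  (V=0, X=1, U=0, Z=0, Y=0, W=0) weight 1/225
  … 87 more
Group by Z:
  weight(Z=0) = 31/90
  weight(Z=1) = 23/135
Total weight = 31/90 + 23/135 = 139/270
P(Z=0 | obs) = 31/90 / 139/270 = 93/139
P(Z=1 | obs) = 23/135 / 139/270 = 46/139

P(Z=0) = 93/139, P(Z=1) = 46/139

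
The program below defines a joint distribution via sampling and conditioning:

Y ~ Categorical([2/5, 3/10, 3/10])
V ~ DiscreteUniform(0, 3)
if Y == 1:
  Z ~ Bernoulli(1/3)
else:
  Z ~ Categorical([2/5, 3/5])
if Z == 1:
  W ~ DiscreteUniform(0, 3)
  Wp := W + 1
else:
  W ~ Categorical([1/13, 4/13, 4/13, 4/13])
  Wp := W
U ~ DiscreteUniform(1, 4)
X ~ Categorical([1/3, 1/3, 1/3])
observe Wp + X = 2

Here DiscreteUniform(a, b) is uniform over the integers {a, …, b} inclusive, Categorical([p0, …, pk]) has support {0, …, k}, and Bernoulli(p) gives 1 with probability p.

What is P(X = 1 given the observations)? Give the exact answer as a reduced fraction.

Enumerate traces; 240 have nonzero weight after conditioning:
  (Y=0, V=0, Z=0, W=0, U=1, X=2) weight 1/3900
  (Y=0, V=0, Z=0, W=0, U=2, X=2) weight 1/3900
  (Y=0, V=0, Z=0, W=0, U=3, X=2) weight 1/3900
  (Y=0, V=0, Z=0, W=0, U=4, X=2) weight 1/3900
  (Y=0, V=0, Z=0, W=1, U=1, X=1) weight 1/975
  (Y=0, V=0, Z=0, W=1, U=2, X=1) weight 1/975
  (Y=0, V=0, Z=0, W=1, U=3, X=1) weight 1/975
  (Y=0, V=0, Z=0, W=1, U=4, X=1) weight 1/975
  (Y=0, V=0, Z=0, W=2, U=1, X=0) weight 1/975
  … 231 more
Group by X:
  weight(X=0) = 361/3900
  weight(X=1) = 361/3900
  weight(X=2) = 4/325
Total weight = 361/3900 + 361/3900 + 4/325 = 77/390
P(X=0 | obs) = 361/3900 / 77/390 = 361/770
P(X=1 | obs) = 361/3900 / 77/390 = 361/770
P(X=2 | obs) = 4/325 / 77/390 = 24/385

P(X = 1 | obs) = 361/770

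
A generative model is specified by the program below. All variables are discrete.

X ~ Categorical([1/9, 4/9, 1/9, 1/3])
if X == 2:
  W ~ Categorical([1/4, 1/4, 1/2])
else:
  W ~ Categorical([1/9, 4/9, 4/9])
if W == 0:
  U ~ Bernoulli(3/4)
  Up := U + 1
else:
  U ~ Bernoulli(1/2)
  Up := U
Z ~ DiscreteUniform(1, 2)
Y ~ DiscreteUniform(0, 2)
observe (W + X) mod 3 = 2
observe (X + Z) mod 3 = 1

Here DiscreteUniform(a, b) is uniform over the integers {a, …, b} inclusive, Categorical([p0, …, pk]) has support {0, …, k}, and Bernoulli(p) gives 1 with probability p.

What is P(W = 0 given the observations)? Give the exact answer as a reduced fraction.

Enumerate traces; 18 have nonzero weight after conditioning:
  (X=0, W=2, U=0, Z=1, Y=0) weight 1/243
  (X=0, W=2, U=0, Z=1, Y=1) weight 1/243
  (X=0, W=2, U=0, Z=1, Y=2) weight 1/243
  (X=0, W=2, U=1, Z=1, Y=0) weight 1/243
  (X=0, W=2, U=1, Z=1, Y=1) weight 1/243
  (X=0, W=2, U=1, Z=1, Y=2) weight 1/243
  (X=2, W=0, U=0, Z=2, Y=0) weight 1/864
  (X=2, W=0, U=0, Z=2, Y=1) weight 1/864
  … 10 more
Group by W:
  weight(W=0) = 1/72
  weight(W=2) = 8/81
Total weight = 1/72 + 8/81 = 73/648
P(W=0 | obs) = 1/72 / 73/648 = 9/73
P(W=2 | obs) = 8/81 / 73/648 = 64/73

P(W = 0 | obs) = 9/73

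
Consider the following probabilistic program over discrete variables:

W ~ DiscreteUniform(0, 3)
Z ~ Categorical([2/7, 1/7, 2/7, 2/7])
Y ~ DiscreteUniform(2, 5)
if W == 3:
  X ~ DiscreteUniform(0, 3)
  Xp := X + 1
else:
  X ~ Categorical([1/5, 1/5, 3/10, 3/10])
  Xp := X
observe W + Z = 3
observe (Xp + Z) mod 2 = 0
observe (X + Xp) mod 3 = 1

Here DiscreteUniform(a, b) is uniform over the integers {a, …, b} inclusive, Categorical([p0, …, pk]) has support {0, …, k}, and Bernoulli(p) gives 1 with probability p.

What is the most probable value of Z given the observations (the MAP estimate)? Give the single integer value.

argmax_v P(Z = v | obs) = 2

Enumerate traces; 8 have nonzero weight after conditioning:
  (W=1, Z=2, Y=2, X=2) weight 3/560
  (W=1, Z=2, Y=3, X=2) weight 3/560
  (W=1, Z=2, Y=4, X=2) weight 3/560
  (W=1, Z=2, Y=5, X=2) weight 3/560
  (W=3, Z=0, Y=2, X=3) weight 1/224
  (W=3, Z=0, Y=3, X=3) weight 1/224
  (W=3, Z=0, Y=4, X=3) weight 1/224
  (W=3, Z=0, Y=5, X=3) weight 1/224
Group by Z:
  weight(Z=0) = 1/56
  weight(Z=2) = 3/140
Total weight = 1/56 + 3/140 = 11/280
P(Z=0 | obs) = 1/56 / 11/280 = 5/11
P(Z=2 | obs) = 3/140 / 11/280 = 6/11
argmax = 2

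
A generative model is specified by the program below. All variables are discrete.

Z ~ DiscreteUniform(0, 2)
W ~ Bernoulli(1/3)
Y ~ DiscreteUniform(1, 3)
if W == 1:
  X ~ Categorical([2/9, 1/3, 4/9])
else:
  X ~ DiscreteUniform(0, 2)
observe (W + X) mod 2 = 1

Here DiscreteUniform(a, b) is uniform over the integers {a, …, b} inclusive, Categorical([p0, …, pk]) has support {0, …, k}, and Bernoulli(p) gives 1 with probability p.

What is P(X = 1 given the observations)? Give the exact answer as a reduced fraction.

Enumerate traces; 27 have nonzero weight after conditioning:
  (Z=0, W=0, Y=1, X=1) weight 2/81
  (Z=0, W=0, Y=2, X=1) weight 2/81
  (Z=0, W=0, Y=3, X=1) weight 2/81
  (Z=0, W=1, Y=1, X=0) weight 2/243
  (Z=0, W=1, Y=1, X=2) weight 4/243
  (Z=0, W=1, Y=2, X=0) weight 2/243
  (Z=0, W=1, Y=2, X=2) weight 4/243
  (Z=0, W=1, Y=3, X=0) weight 2/243
  … 19 more
Group by X:
  weight(X=0) = 2/27
  weight(X=1) = 2/9
  weight(X=2) = 4/27
Total weight = 2/27 + 2/9 + 4/27 = 4/9
P(X=0 | obs) = 2/27 / 4/9 = 1/6
P(X=1 | obs) = 2/9 / 4/9 = 1/2
P(X=2 | obs) = 4/27 / 4/9 = 1/3

P(X = 1 | obs) = 1/2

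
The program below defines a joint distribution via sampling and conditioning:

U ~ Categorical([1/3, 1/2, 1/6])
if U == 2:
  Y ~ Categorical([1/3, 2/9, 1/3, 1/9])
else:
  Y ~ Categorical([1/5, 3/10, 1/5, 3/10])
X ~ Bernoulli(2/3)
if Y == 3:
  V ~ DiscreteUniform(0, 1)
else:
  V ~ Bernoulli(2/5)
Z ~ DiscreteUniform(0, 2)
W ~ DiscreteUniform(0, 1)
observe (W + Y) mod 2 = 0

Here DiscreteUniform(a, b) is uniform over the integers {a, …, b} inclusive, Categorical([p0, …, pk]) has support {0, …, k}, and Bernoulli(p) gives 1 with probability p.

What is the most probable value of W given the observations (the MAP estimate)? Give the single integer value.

Enumerate traces; 144 have nonzero weight after conditioning:
  (U=0, Y=0, X=0, V=0, Z=0, W=0) weight 1/450
  (U=0, Y=0, X=0, V=0, Z=1, W=0) weight 1/450
  (U=0, Y=0, X=0, V=0, Z=2, W=0) weight 1/450
  (U=0, Y=0, X=0, V=1, Z=0, W=0) weight 1/675
  (U=0, Y=0, X=0, V=1, Z=1, W=0) weight 1/675
  (U=0, Y=0, X=0, V=1, Z=2, W=0) weight 1/675
  (U=0, Y=0, X=1, V=0, Z=0, W=0) weight 1/225
  (U=0, Y=0, X=1, V=0, Z=1, W=0) weight 1/225
  (U=0, Y=1, X=0, V=0, Z=0, W=1) weight 1/300
  … 135 more
Group by W:
  weight(W=0) = 2/9
  weight(W=1) = 5/18
Total weight = 2/9 + 5/18 = 1/2
P(W=0 | obs) = 2/9 / 1/2 = 4/9
P(W=1 | obs) = 5/18 / 1/2 = 5/9
argmax = 1

argmax_v P(W = v | obs) = 1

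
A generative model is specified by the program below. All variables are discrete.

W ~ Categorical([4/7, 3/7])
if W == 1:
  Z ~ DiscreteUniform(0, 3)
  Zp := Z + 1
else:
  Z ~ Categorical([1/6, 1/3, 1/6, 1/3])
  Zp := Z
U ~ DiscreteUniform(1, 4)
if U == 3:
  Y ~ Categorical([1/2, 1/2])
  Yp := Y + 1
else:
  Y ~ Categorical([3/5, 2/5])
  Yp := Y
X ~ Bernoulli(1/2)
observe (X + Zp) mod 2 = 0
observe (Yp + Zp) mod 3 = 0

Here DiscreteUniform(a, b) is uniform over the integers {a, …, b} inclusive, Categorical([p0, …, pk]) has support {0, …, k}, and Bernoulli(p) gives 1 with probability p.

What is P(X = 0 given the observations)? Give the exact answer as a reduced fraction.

P(X = 0 | obs) = 478/1053

Enumerate traces; 20 have nonzero weight after conditioning:
  (W=0, Z=0, U=1, Y=0, X=0) weight 1/140
  (W=0, Z=0, U=2, Y=0, X=0) weight 1/140
  (W=0, Z=0, U=4, Y=0, X=0) weight 1/140
  (W=0, Z=1, U=3, Y=1, X=1) weight 1/84
  (W=0, Z=2, U=1, Y=1, X=0) weight 1/210
  (W=0, Z=2, U=2, Y=1, X=0) weight 1/210
  (W=0, Z=2, U=3, Y=0, X=0) weight 1/168
  (W=0, Z=2, U=4, Y=1, X=0) weight 1/210
  … 12 more
Group by X:
  weight(X=0) = 239/3360
  weight(X=1) = 115/1344
Total weight = 239/3360 + 115/1344 = 351/2240
P(X=0 | obs) = 239/3360 / 351/2240 = 478/1053
P(X=1 | obs) = 115/1344 / 351/2240 = 575/1053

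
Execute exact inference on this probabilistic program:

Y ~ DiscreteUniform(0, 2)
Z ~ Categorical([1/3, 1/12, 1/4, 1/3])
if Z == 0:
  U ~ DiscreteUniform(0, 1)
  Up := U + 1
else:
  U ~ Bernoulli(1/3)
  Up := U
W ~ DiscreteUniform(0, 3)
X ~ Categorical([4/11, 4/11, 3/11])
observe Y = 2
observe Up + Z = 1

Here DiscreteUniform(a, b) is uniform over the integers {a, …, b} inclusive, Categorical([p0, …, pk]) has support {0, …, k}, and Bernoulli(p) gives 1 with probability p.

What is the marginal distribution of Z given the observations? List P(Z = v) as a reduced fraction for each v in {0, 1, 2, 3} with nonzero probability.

P(Z=0) = 3/4, P(Z=1) = 1/4

Enumerate traces; 24 have nonzero weight after conditioning:
  (Y=2, Z=0, U=0, W=0, X=0) weight 1/198
  (Y=2, Z=0, U=0, W=0, X=1) weight 1/198
  (Y=2, Z=0, U=0, W=0, X=2) weight 1/264
  (Y=2, Z=0, U=0, W=1, X=0) weight 1/198
  (Y=2, Z=0, U=0, W=1, X=1) weight 1/198
  (Y=2, Z=0, U=0, W=1, X=2) weight 1/264
  (Y=2, Z=0, U=0, W=2, X=0) weight 1/198
  (Y=2, Z=0, U=0, W=2, X=1) weight 1/198
  (Y=2, Z=1, U=0, W=0, X=0) weight 1/594
  … 15 more
Group by Z:
  weight(Z=0) = 1/18
  weight(Z=1) = 1/54
Total weight = 1/18 + 1/54 = 2/27
P(Z=0 | obs) = 1/18 / 2/27 = 3/4
P(Z=1 | obs) = 1/54 / 2/27 = 1/4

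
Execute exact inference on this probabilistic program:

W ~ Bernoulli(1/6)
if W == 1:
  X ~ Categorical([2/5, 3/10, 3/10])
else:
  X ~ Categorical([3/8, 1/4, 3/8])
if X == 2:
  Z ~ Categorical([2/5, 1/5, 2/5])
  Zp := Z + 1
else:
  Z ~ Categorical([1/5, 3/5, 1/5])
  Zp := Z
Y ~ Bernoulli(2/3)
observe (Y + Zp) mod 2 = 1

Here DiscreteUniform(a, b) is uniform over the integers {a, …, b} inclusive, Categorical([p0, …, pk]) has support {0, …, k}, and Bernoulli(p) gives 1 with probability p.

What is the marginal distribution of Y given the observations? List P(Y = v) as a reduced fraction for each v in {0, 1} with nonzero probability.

P(Y=0) = 269/531, P(Y=1) = 262/531

Enumerate traces; 18 have nonzero weight after conditioning:
  (W=0, X=0, Z=0, Y=1) weight 1/24
  (W=0, X=0, Z=1, Y=0) weight 1/16
  (W=0, X=0, Z=2, Y=1) weight 1/24
  (W=0, X=1, Z=0, Y=1) weight 1/36
  (W=0, X=1, Z=1, Y=0) weight 1/24
  (W=0, X=1, Z=2, Y=1) weight 1/36
  (W=0, X=2, Z=0, Y=0) weight 1/24
  (W=0, X=2, Z=1, Y=1) weight 1/24
  … 10 more
Group by Y:
  weight(Y=0) = 269/1200
  weight(Y=1) = 131/600
Total weight = 269/1200 + 131/600 = 177/400
P(Y=0 | obs) = 269/1200 / 177/400 = 269/531
P(Y=1 | obs) = 131/600 / 177/400 = 262/531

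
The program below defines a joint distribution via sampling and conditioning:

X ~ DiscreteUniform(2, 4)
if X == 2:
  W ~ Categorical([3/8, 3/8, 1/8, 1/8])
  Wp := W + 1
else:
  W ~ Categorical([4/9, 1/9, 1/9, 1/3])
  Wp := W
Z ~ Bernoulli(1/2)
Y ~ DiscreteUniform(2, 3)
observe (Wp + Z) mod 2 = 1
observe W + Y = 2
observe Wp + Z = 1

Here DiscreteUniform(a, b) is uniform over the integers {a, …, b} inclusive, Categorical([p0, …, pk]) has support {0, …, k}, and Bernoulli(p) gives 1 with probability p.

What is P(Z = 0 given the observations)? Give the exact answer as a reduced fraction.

Enumerate traces; 3 have nonzero weight after conditioning:
  (X=2, W=0, Z=0, Y=2) weight 1/32
  (X=3, W=0, Z=1, Y=2) weight 1/27
  (X=4, W=0, Z=1, Y=2) weight 1/27
Group by Z:
  weight(Z=0) = 1/32
  weight(Z=1) = 2/27
Total weight = 1/32 + 2/27 = 91/864
P(Z=0 | obs) = 1/32 / 91/864 = 27/91
P(Z=1 | obs) = 2/27 / 91/864 = 64/91

P(Z = 0 | obs) = 27/91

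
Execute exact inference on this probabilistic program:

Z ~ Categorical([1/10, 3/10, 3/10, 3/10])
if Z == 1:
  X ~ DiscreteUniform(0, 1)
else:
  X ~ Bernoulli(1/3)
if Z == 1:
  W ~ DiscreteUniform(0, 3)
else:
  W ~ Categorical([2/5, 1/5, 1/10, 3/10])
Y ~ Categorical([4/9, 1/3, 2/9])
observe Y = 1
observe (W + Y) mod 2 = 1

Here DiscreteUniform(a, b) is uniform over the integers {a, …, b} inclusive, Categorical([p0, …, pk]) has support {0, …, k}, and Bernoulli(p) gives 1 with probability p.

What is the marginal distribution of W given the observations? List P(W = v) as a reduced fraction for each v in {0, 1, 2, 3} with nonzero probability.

P(W=0) = 71/100, P(W=2) = 29/100

Enumerate traces; 16 have nonzero weight after conditioning:
  (Z=0, X=0, W=0, Y=1) weight 2/225
  (Z=0, X=0, W=2, Y=1) weight 1/450
  (Z=0, X=1, W=0, Y=1) weight 1/225
  (Z=0, X=1, W=2, Y=1) weight 1/900
  (Z=1, X=0, W=0, Y=1) weight 1/80
  (Z=1, X=0, W=2, Y=1) weight 1/80
  (Z=1, X=1, W=0, Y=1) weight 1/80
  (Z=1, X=1, W=2, Y=1) weight 1/80
  … 8 more
Group by W:
  weight(W=0) = 71/600
  weight(W=2) = 29/600
Total weight = 71/600 + 29/600 = 1/6
P(W=0 | obs) = 71/600 / 1/6 = 71/100
P(W=2 | obs) = 29/600 / 1/6 = 29/100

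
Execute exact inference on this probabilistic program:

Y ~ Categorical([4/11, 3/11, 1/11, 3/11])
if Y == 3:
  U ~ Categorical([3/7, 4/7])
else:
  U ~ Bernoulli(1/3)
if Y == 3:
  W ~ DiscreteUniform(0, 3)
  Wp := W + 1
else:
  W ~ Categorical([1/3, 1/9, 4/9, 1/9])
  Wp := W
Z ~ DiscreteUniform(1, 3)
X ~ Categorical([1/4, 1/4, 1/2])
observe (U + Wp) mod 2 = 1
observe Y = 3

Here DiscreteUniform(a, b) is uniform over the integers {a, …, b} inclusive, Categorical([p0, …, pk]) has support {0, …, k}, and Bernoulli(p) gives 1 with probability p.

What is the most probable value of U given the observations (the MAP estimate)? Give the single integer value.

Enumerate traces; 36 have nonzero weight after conditioning:
  (Y=3, U=0, W=0, Z=1, X=0) weight 3/1232
  (Y=3, U=0, W=0, Z=1, X=1) weight 3/1232
  (Y=3, U=0, W=0, Z=1, X=2) weight 3/616
  (Y=3, U=0, W=0, Z=2, X=0) weight 3/1232
  (Y=3, U=0, W=0, Z=2, X=1) weight 3/1232
  (Y=3, U=0, W=0, Z=2, X=2) weight 3/616
  (Y=3, U=0, W=0, Z=3, X=0) weight 3/1232
  (Y=3, U=0, W=0, Z=3, X=1) weight 3/1232
  (Y=3, U=1, W=1, Z=1, X=0) weight 1/308
  … 27 more
Group by U:
  weight(U=0) = 9/154
  weight(U=1) = 6/77
Total weight = 9/154 + 6/77 = 3/22
P(U=0 | obs) = 9/154 / 3/22 = 3/7
P(U=1 | obs) = 6/77 / 3/22 = 4/7
argmax = 1

argmax_v P(U = v | obs) = 1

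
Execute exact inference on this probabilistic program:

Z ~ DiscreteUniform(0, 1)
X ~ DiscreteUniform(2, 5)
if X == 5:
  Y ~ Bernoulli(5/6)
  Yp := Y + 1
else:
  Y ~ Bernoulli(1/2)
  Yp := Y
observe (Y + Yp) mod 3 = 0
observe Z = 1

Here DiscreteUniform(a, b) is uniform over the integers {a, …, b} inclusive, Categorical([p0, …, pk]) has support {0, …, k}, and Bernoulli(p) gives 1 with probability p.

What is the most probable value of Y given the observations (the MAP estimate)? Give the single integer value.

argmax_v P(Y = v | obs) = 0

Enumerate traces; 4 have nonzero weight after conditioning:
  (Z=1, X=2, Y=0) weight 1/16
  (Z=1, X=3, Y=0) weight 1/16
  (Z=1, X=4, Y=0) weight 1/16
  (Z=1, X=5, Y=1) weight 5/48
Group by Y:
  weight(Y=0) = 3/16
  weight(Y=1) = 5/48
Total weight = 3/16 + 5/48 = 7/24
P(Y=0 | obs) = 3/16 / 7/24 = 9/14
P(Y=1 | obs) = 5/48 / 7/24 = 5/14
argmax = 0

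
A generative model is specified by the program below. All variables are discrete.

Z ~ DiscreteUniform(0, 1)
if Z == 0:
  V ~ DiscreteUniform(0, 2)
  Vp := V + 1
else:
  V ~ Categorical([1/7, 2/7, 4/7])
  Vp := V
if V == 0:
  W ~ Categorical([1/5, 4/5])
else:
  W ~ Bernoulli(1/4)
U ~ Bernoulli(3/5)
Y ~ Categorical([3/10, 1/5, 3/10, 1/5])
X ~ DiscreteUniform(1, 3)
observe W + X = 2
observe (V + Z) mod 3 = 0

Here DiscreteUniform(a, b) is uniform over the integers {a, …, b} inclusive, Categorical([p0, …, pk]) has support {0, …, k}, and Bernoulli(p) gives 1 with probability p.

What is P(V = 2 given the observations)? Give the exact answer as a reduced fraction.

P(V = 2 | obs) = 12/19

Enumerate traces; 32 have nonzero weight after conditioning:
  (Z=0, V=0, W=0, U=0, Y=0, X=2) weight 1/750
  (Z=0, V=0, W=0, U=0, Y=1, X=2) weight 1/1125
  (Z=0, V=0, W=0, U=0, Y=2, X=2) weight 1/750
  (Z=0, V=0, W=0, U=0, Y=3, X=2) weight 1/1125
  (Z=0, V=0, W=0, U=1, Y=0, X=2) weight 1/500
  (Z=0, V=0, W=0, U=1, Y=1, X=2) weight 1/750
  (Z=0, V=0, W=0, U=1, Y=2, X=2) weight 1/500
  (Z=0, V=0, W=0, U=1, Y=3, X=2) weight 1/750
  (Z=1, V=2, W=0, U=0, Y=0, X=2) weight 3/350
  … 23 more
Group by V:
  weight(V=0) = 1/18
  weight(V=2) = 2/21
Total weight = 1/18 + 2/21 = 19/126
P(V=0 | obs) = 1/18 / 19/126 = 7/19
P(V=2 | obs) = 2/21 / 19/126 = 12/19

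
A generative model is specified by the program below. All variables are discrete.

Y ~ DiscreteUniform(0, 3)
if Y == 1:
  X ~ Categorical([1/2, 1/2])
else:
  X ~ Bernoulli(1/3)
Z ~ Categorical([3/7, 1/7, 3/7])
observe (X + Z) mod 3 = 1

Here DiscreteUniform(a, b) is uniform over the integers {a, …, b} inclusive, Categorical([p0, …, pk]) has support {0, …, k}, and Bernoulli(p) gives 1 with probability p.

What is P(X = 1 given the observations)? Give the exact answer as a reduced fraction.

Enumerate traces; 8 have nonzero weight after conditioning:
  (Y=0, X=0, Z=1) weight 1/42
  (Y=0, X=1, Z=0) weight 1/28
  (Y=1, X=0, Z=1) weight 1/56
  (Y=1, X=1, Z=0) weight 3/56
  (Y=2, X=0, Z=1) weight 1/42
  (Y=2, X=1, Z=0) weight 1/28
  (Y=3, X=0, Z=1) weight 1/42
  (Y=3, X=1, Z=0) weight 1/28
Group by X:
  weight(X=0) = 5/56
  weight(X=1) = 9/56
Total weight = 5/56 + 9/56 = 1/4
P(X=0 | obs) = 5/56 / 1/4 = 5/14
P(X=1 | obs) = 9/56 / 1/4 = 9/14

P(X = 1 | obs) = 9/14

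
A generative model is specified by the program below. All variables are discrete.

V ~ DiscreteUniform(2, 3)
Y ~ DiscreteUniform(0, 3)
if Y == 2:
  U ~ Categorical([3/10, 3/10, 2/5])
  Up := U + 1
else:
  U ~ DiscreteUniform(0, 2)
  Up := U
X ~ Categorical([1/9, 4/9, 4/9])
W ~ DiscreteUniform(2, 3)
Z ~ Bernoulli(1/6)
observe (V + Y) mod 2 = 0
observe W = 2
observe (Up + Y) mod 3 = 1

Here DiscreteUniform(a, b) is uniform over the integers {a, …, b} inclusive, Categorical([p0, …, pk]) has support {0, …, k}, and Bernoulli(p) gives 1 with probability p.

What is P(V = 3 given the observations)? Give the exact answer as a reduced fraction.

P(V = 3 | obs) = 20/39

Enumerate traces; 24 have nonzero weight after conditioning:
  (V=2, Y=0, U=1, X=0, W=2, Z=0) weight 5/2592
  (V=2, Y=0, U=1, X=0, W=2, Z=1) weight 1/2592
  (V=2, Y=0, U=1, X=1, W=2, Z=0) weight 5/648
  (V=2, Y=0, U=1, X=1, W=2, Z=1) weight 1/648
  (V=2, Y=0, U=1, X=2, W=2, Z=0) weight 5/648
  (V=2, Y=0, U=1, X=2, W=2, Z=1) weight 1/648
  (V=2, Y=2, U=1, X=0, W=2, Z=0) weight 1/576
  (V=2, Y=2, U=1, X=0, W=2, Z=1) weight 1/2880
  (V=3, Y=1, U=0, X=0, W=2, Z=0) weight 5/2592
  … 15 more
Group by V:
  weight(V=2) = 19/480
  weight(V=3) = 1/24
Total weight = 19/480 + 1/24 = 13/160
P(V=2 | obs) = 19/480 / 13/160 = 19/39
P(V=3 | obs) = 1/24 / 13/160 = 20/39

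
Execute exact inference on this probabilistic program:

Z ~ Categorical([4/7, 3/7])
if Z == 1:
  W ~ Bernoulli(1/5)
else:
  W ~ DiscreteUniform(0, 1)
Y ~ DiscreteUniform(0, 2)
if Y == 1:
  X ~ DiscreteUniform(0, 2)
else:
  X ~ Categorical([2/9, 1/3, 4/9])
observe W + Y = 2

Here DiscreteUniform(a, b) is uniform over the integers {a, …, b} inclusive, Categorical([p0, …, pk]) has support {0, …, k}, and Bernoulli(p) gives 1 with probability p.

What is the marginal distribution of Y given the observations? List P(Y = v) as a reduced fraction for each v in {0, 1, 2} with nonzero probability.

Enumerate traces; 12 have nonzero weight after conditioning:
  (Z=0, W=0, Y=2, X=0) weight 4/189
  (Z=0, W=0, Y=2, X=1) weight 2/63
  (Z=0, W=0, Y=2, X=2) weight 8/189
  (Z=0, W=1, Y=1, X=0) weight 2/63
  (Z=0, W=1, Y=1, X=1) weight 2/63
  (Z=0, W=1, Y=1, X=2) weight 2/63
  (Z=1, W=0, Y=2, X=0) weight 8/315
  (Z=1, W=0, Y=2, X=1) weight 4/105
  … 4 more
Group by Y:
  weight(Y=1) = 13/105
  weight(Y=2) = 22/105
Total weight = 13/105 + 22/105 = 1/3
P(Y=1 | obs) = 13/105 / 1/3 = 13/35
P(Y=2 | obs) = 22/105 / 1/3 = 22/35

P(Y=1) = 13/35, P(Y=2) = 22/35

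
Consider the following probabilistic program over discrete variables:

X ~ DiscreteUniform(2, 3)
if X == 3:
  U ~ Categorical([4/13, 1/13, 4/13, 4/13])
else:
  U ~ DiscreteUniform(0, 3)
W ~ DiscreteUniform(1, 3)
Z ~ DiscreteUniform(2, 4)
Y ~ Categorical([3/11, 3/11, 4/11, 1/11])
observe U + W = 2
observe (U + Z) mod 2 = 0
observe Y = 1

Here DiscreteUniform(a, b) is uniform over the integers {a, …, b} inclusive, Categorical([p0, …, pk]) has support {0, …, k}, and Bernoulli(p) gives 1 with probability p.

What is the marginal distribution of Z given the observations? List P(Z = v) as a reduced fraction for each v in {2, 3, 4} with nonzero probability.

Enumerate traces; 6 have nonzero weight after conditioning:
  (X=2, U=0, W=2, Z=2, Y=1) weight 1/264
  (X=2, U=0, W=2, Z=4, Y=1) weight 1/264
  (X=2, U=1, W=1, Z=3, Y=1) weight 1/264
  (X=3, U=0, W=2, Z=2, Y=1) weight 2/429
  (X=3, U=0, W=2, Z=4, Y=1) weight 2/429
  (X=3, U=1, W=1, Z=3, Y=1) weight 1/858
Group by Z:
  weight(Z=2) = 29/3432
  weight(Z=3) = 17/3432
  weight(Z=4) = 29/3432
Total weight = 29/3432 + 17/3432 + 29/3432 = 25/1144
P(Z=2 | obs) = 29/3432 / 25/1144 = 29/75
P(Z=3 | obs) = 17/3432 / 25/1144 = 17/75
P(Z=4 | obs) = 29/3432 / 25/1144 = 29/75

P(Z=2) = 29/75, P(Z=3) = 17/75, P(Z=4) = 29/75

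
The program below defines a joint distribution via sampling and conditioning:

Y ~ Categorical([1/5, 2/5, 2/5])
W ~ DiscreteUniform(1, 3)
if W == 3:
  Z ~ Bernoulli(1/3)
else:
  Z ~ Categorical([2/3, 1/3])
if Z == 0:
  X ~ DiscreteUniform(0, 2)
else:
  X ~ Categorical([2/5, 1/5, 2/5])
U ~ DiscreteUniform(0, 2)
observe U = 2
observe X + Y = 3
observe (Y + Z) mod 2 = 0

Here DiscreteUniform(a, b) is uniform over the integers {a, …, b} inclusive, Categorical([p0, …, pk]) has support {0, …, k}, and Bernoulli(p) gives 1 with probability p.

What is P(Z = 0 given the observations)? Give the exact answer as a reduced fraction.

Enumerate traces; 6 have nonzero weight after conditioning:
  (Y=1, W=1, Z=1, X=2, U=2) weight 4/675
  (Y=1, W=2, Z=1, X=2, U=2) weight 4/675
  (Y=1, W=3, Z=1, X=2, U=2) weight 4/675
  (Y=2, W=1, Z=0, X=1, U=2) weight 4/405
  (Y=2, W=2, Z=0, X=1, U=2) weight 4/405
  (Y=2, W=3, Z=0, X=1, U=2) weight 4/405
Group by Z:
  weight(Z=0) = 4/135
  weight(Z=1) = 4/225
Total weight = 4/135 + 4/225 = 32/675
P(Z=0 | obs) = 4/135 / 32/675 = 5/8
P(Z=1 | obs) = 4/225 / 32/675 = 3/8

P(Z = 0 | obs) = 5/8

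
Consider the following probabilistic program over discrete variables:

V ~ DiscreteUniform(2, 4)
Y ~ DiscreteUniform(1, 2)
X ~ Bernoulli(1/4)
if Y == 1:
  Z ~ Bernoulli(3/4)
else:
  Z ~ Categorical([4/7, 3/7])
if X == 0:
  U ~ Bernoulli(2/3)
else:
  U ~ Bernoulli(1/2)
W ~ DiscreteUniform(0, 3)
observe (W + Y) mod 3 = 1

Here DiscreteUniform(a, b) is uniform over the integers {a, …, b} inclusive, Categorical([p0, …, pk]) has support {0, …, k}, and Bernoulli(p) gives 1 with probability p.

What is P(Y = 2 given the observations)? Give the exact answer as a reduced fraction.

Enumerate traces; 72 have nonzero weight after conditioning:
  (V=2, Y=1, X=0, Z=0, U=0, W=0) weight 1/384
  (V=2, Y=1, X=0, Z=0, U=0, W=3) weight 1/384
  (V=2, Y=1, X=0, Z=0, U=1, W=0) weight 1/192
  (V=2, Y=1, X=0, Z=0, U=1, W=3) weight 1/192
  (V=2, Y=1, X=0, Z=1, U=0, W=0) weight 1/128
  (V=2, Y=1, X=0, Z=1, U=0, W=3) weight 1/128
  (V=2, Y=1, X=0, Z=1, U=1, W=0) weight 1/64
  (V=2, Y=1, X=0, Z=1, U=1, W=3) weight 1/64
  (V=2, Y=2, X=0, Z=0, U=0, W=2) weight 1/168
  … 63 more
Group by Y:
  weight(Y=1) = 1/4
  weight(Y=2) = 1/8
Total weight = 1/4 + 1/8 = 3/8
P(Y=1 | obs) = 1/4 / 3/8 = 2/3
P(Y=2 | obs) = 1/8 / 3/8 = 1/3

P(Y = 2 | obs) = 1/3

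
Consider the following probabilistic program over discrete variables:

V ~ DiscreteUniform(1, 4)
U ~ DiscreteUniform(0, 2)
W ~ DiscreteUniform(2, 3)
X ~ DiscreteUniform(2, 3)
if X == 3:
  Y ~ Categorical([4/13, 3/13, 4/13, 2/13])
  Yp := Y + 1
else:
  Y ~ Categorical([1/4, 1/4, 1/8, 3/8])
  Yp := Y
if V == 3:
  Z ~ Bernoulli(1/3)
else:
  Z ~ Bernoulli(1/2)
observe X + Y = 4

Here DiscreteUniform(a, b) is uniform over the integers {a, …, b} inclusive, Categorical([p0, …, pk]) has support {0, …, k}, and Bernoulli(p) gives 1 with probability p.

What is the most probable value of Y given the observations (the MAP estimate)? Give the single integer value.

Enumerate traces; 96 have nonzero weight after conditioning:
  (V=1, U=0, W=2, X=2, Y=2, Z=0) weight 1/768
  (V=1, U=0, W=2, X=2, Y=2, Z=1) weight 1/768
  (V=1, U=0, W=2, X=3, Y=1, Z=0) weight 1/416
  (V=1, U=0, W=2, X=3, Y=1, Z=1) weight 1/416
  (V=1, U=0, W=3, X=2, Y=2, Z=0) weight 1/768
  (V=1, U=0, W=3, X=2, Y=2, Z=1) weight 1/768
  (V=1, U=0, W=3, X=3, Y=1, Z=0) weight 1/416
  (V=1, U=0, W=3, X=3, Y=1, Z=1) weight 1/416
  … 88 more
Group by Y:
  weight(Y=1) = 3/26
  weight(Y=2) = 1/16
Total weight = 3/26 + 1/16 = 37/208
P(Y=1 | obs) = 3/26 / 37/208 = 24/37
P(Y=2 | obs) = 1/16 / 37/208 = 13/37
argmax = 1

argmax_v P(Y = v | obs) = 1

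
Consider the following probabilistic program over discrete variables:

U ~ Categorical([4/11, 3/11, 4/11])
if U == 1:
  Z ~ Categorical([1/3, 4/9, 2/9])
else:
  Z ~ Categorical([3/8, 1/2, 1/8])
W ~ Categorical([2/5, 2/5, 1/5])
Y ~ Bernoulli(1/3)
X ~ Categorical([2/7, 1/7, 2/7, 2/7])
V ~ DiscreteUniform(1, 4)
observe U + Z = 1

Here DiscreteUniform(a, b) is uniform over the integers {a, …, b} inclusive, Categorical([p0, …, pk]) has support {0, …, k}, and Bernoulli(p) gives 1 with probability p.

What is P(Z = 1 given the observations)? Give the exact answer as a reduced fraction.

P(Z = 1 | obs) = 2/3

Enumerate traces; 192 have nonzero weight after conditioning:
  (U=0, Z=1, W=0, Y=0, X=0, V=1) weight 4/1155
  (U=0, Z=1, W=0, Y=0, X=0, V=2) weight 4/1155
  (U=0, Z=1, W=0, Y=0, X=0, V=3) weight 4/1155
  (U=0, Z=1, W=0, Y=0, X=0, V=4) weight 4/1155
  (U=0, Z=1, W=0, Y=0, X=1, V=1) weight 2/1155
  (U=0, Z=1, W=0, Y=0, X=1, V=2) weight 2/1155
  (U=0, Z=1, W=0, Y=0, X=1, V=3) weight 2/1155
  (U=0, Z=1, W=0, Y=0, X=1, V=4) weight 2/1155
  (U=1, Z=0, W=0, Y=0, X=0, V=1) weight 2/1155
  … 183 more
Group by Z:
  weight(Z=0) = 1/11
  weight(Z=1) = 2/11
Total weight = 1/11 + 2/11 = 3/11
P(Z=0 | obs) = 1/11 / 3/11 = 1/3
P(Z=1 | obs) = 2/11 / 3/11 = 2/3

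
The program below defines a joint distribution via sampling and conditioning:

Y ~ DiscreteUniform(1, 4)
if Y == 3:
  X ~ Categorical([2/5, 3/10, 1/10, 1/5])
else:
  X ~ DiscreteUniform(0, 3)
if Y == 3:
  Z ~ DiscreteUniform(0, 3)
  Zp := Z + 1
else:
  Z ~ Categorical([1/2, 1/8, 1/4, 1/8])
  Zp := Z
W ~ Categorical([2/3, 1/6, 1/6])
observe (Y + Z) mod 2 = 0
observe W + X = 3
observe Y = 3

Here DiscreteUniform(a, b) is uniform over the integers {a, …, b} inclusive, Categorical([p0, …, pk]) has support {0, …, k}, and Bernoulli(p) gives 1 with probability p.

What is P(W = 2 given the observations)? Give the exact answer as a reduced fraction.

Enumerate traces; 6 have nonzero weight after conditioning:
  (Y=3, X=1, Z=1, W=2) weight 1/320
  (Y=3, X=1, Z=3, W=2) weight 1/320
  (Y=3, X=2, Z=1, W=1) weight 1/960
  (Y=3, X=2, Z=3, W=1) weight 1/960
  (Y=3, X=3, Z=1, W=0) weight 1/120
  (Y=3, X=3, Z=3, W=0) weight 1/120
Group by W:
  weight(W=0) = 1/60
  weight(W=1) = 1/480
  weight(W=2) = 1/160
Total weight = 1/60 + 1/480 + 1/160 = 1/40
P(W=0 | obs) = 1/60 / 1/40 = 2/3
P(W=1 | obs) = 1/480 / 1/40 = 1/12
P(W=2 | obs) = 1/160 / 1/40 = 1/4

P(W = 2 | obs) = 1/4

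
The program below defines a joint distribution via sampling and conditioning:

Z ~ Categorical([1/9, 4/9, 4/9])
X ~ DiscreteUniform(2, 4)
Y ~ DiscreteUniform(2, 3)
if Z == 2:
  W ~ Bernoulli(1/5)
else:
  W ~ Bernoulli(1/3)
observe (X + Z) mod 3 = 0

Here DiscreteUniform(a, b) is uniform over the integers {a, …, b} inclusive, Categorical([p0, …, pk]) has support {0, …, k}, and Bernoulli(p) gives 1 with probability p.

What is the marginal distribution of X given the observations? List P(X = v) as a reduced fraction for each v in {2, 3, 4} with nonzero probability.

Enumerate traces; 12 have nonzero weight after conditioning:
  (Z=0, X=3, Y=2, W=0) weight 1/81
  (Z=0, X=3, Y=2, W=1) weight 1/162
  (Z=0, X=3, Y=3, W=0) weight 1/81
  (Z=0, X=3, Y=3, W=1) weight 1/162
  (Z=1, X=2, Y=2, W=0) weight 4/81
  (Z=1, X=2, Y=2, W=1) weight 2/81
  (Z=1, X=2, Y=3, W=0) weight 4/81
  (Z=1, X=2, Y=3, W=1) weight 2/81
  (Z=2, X=4, Y=2, W=0) weight 8/135
  … 3 more
Group by X:
  weight(X=2) = 4/27
  weight(X=3) = 1/27
  weight(X=4) = 4/27
Total weight = 4/27 + 1/27 + 4/27 = 1/3
P(X=2 | obs) = 4/27 / 1/3 = 4/9
P(X=3 | obs) = 1/27 / 1/3 = 1/9
P(X=4 | obs) = 4/27 / 1/3 = 4/9

P(X=2) = 4/9, P(X=3) = 1/9, P(X=4) = 4/9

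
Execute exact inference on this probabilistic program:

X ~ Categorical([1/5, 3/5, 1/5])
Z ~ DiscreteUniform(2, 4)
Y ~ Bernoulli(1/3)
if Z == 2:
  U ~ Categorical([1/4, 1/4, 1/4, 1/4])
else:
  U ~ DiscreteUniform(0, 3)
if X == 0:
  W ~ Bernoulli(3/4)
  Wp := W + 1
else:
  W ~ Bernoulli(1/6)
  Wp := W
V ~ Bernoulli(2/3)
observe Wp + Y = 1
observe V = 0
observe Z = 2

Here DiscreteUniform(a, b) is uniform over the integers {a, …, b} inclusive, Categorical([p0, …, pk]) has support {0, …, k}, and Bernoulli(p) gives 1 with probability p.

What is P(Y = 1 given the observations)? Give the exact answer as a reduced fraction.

P(Y = 1 | obs) = 20/31

Enumerate traces; 20 have nonzero weight after conditioning:
  (X=0, Z=2, Y=0, U=0, W=0, V=0) weight 1/1080
  (X=0, Z=2, Y=0, U=1, W=0, V=0) weight 1/1080
  (X=0, Z=2, Y=0, U=2, W=0, V=0) weight 1/1080
  (X=0, Z=2, Y=0, U=3, W=0, V=0) weight 1/1080
  (X=1, Z=2, Y=0, U=0, W=1, V=0) weight 1/540
  (X=1, Z=2, Y=0, U=1, W=1, V=0) weight 1/540
  (X=1, Z=2, Y=0, U=2, W=1, V=0) weight 1/540
  (X=1, Z=2, Y=0, U=3, W=1, V=0) weight 1/540
  (X=1, Z=2, Y=1, U=0, W=0, V=0) weight 1/216
  … 11 more
Group by Y:
  weight(Y=0) = 11/810
  weight(Y=1) = 2/81
Total weight = 11/810 + 2/81 = 31/810
P(Y=0 | obs) = 11/810 / 31/810 = 11/31
P(Y=1 | obs) = 2/81 / 31/810 = 20/31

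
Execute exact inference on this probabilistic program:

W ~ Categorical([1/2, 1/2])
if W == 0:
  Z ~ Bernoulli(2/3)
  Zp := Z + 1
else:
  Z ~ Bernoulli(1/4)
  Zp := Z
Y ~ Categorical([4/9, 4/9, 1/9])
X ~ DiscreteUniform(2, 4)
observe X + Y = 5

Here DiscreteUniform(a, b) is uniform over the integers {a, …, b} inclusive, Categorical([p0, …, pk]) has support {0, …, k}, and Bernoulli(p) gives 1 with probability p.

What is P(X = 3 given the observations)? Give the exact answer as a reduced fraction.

Enumerate traces; 8 have nonzero weight after conditioning:
  (W=0, Z=0, Y=1, X=4) weight 2/81
  (W=0, Z=0, Y=2, X=3) weight 1/162
  (W=0, Z=1, Y=1, X=4) weight 4/81
  (W=0, Z=1, Y=2, X=3) weight 1/81
  (W=1, Z=0, Y=1, X=4) weight 1/18
  (W=1, Z=0, Y=2, X=3) weight 1/72
  (W=1, Z=1, Y=1, X=4) weight 1/54
  (W=1, Z=1, Y=2, X=3) weight 1/216
Group by X:
  weight(X=3) = 1/27
  weight(X=4) = 4/27
Total weight = 1/27 + 4/27 = 5/27
P(X=3 | obs) = 1/27 / 5/27 = 1/5
P(X=4 | obs) = 4/27 / 5/27 = 4/5

P(X = 3 | obs) = 1/5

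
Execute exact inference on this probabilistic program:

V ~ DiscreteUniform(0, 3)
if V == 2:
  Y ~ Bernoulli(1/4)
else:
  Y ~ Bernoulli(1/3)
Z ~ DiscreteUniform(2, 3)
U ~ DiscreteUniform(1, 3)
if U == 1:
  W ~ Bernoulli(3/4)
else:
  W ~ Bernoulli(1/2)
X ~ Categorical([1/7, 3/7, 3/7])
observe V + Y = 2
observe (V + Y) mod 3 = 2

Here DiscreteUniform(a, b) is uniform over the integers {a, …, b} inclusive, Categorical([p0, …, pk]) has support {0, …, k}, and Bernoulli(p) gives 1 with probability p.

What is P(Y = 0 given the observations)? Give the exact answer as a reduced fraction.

P(Y = 0 | obs) = 9/13

Enumerate traces; 72 have nonzero weight after conditioning:
  (V=1, Y=1, Z=2, U=1, W=0, X=0) weight 1/2016
  (V=1, Y=1, Z=2, U=1, W=0, X=1) weight 1/672
  (V=1, Y=1, Z=2, U=1, W=0, X=2) weight 1/672
  (V=1, Y=1, Z=2, U=1, W=1, X=0) weight 1/672
  (V=1, Y=1, Z=2, U=1, W=1, X=1) weight 1/224
  (V=1, Y=1, Z=2, U=1, W=1, X=2) weight 1/224
  (V=1, Y=1, Z=2, U=2, W=0, X=0) weight 1/1008
  (V=1, Y=1, Z=2, U=2, W=0, X=1) weight 1/336
  (V=2, Y=0, Z=2, U=1, W=0, X=0) weight 1/896
  … 63 more
Group by Y:
  weight(Y=0) = 3/16
  weight(Y=1) = 1/12
Total weight = 3/16 + 1/12 = 13/48
P(Y=0 | obs) = 3/16 / 13/48 = 9/13
P(Y=1 | obs) = 1/12 / 13/48 = 4/13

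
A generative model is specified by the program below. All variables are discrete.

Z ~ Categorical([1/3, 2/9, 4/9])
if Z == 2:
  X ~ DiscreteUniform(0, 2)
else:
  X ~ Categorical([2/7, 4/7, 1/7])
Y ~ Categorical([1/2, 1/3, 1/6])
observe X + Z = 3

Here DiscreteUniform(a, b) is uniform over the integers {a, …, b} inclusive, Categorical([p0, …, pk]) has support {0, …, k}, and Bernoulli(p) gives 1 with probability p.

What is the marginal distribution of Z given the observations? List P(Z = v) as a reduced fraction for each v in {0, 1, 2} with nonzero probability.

Enumerate traces; 6 have nonzero weight after conditioning:
  (Z=1, X=2, Y=0) weight 1/63
  (Z=1, X=2, Y=1) weight 2/189
  (Z=1, X=2, Y=2) weight 1/189
  (Z=2, X=1, Y=0) weight 2/27
  (Z=2, X=1, Y=1) weight 4/81
  (Z=2, X=1, Y=2) weight 2/81
Group by Z:
  weight(Z=1) = 2/63
  weight(Z=2) = 4/27
Total weight = 2/63 + 4/27 = 34/189
P(Z=1 | obs) = 2/63 / 34/189 = 3/17
P(Z=2 | obs) = 4/27 / 34/189 = 14/17

P(Z=1) = 3/17, P(Z=2) = 14/17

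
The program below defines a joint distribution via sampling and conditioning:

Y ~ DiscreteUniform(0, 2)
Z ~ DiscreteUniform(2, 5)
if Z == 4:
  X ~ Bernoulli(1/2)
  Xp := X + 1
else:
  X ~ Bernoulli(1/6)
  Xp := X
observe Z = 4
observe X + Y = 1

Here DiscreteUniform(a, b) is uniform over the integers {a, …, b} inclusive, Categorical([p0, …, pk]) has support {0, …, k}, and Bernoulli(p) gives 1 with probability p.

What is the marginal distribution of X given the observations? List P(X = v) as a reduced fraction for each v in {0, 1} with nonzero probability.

P(X=0) = 1/2, P(X=1) = 1/2

Enumerate traces; 2 have nonzero weight after conditioning:
  (Y=0, Z=4, X=1) weight 1/24
  (Y=1, Z=4, X=0) weight 1/24
Group by X:
  weight(X=0) = 1/24
  weight(X=1) = 1/24
Total weight = 1/24 + 1/24 = 1/12
P(X=0 | obs) = 1/24 / 1/12 = 1/2
P(X=1 | obs) = 1/24 / 1/12 = 1/2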